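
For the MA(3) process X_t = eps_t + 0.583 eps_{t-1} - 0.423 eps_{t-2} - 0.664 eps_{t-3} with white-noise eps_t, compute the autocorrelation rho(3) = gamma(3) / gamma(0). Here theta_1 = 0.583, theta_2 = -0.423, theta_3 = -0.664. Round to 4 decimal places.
\rho(3) = -0.3388

For an MA(q) process with theta_0 = 1, the autocovariance is
  gamma(k) = sigma^2 * sum_{i=0..q-k} theta_i * theta_{i+k},
and rho(k) = gamma(k) / gamma(0). Sigma^2 cancels.
  numerator   = (1)*(-0.664) = -0.664.
  denominator = (1)^2 + (0.583)^2 + (-0.423)^2 + (-0.664)^2 = 1.959714.
  rho(3) = -0.664 / 1.959714 = -0.3388.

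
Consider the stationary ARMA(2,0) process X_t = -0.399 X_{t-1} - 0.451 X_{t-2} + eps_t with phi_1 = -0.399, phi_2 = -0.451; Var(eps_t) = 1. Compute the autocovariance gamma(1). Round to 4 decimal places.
\gamma(1) = -0.3734

Multiply the model equation by X_{t-k} and take expectations. With theta_0 = psi_0 = 1 and psi_j the MA(infinity) weights, this gives
  gamma(k) - sum_i phi_i gamma(k-i) = c_k,
  c_k = sigma^2 * sum_{j=k..q} theta_j psi_{j-k}   (c_k = 0 for k > q),
using gamma(-m) = gamma(m).
Pure AR (q = 0): c_0 = sigma^2 = 1, c_k = 0 for k >= 1.
Equations for k = 0, 1, 2 (AR order 2, c_2 = 0):
  (E0) gamma(0) = phi_1 gamma(1) + phi_2 gamma(2) + c_0
  (E1) gamma(1) = phi_1 gamma(0) + phi_2 gamma(1) + c_1
  (E2) gamma(2) = phi_1 gamma(1) + phi_2 gamma(0)
From (E1): gamma(1) = A gamma(0) + B with
  A = phi_1 / (1 - phi_2) = -0.399 / 1.451 = -0.274983,   B = c_1 / (1 - phi_2) = 0 / 1.451 = 0.
Insert (E2) into (E0): gamma(0) (1 - phi_2^2) = phi_1 (1 + phi_2) gamma(1) + c_0.
  phi_1 (1 + phi_2) = (-0.399)(0.549) = -0.219051,   1 - phi_2^2 = 0.796599.
Replace gamma(1) by A gamma(0) + B and collect gamma(0):
  gamma(0) [0.796599 - (-0.219051)(-0.274983)] = c_0 = 1
  gamma(0) * 0.736364 = 1
  gamma(0) = 1 / 0.736364 = 1.358024.
  gamma(1) = A gamma(0) = (-0.274983)(1.358024) = -0.373433.
Therefore gamma(1) = -0.3734 (to 4 decimal places).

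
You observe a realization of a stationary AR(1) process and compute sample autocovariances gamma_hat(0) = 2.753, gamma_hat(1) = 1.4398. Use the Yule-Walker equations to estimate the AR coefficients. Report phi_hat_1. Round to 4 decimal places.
\hat\phi_{1} = 0.5230

The Yule-Walker equations for an AR(p) process read, in matrix form,
  Gamma_p phi = r_p,   with   (Gamma_p)_{ij} = gamma(|i - j|),
                       (r_p)_i = gamma(i),   i,j = 1..p.
Substitute the sample gammas (Toeplitz matrix and right-hand side of size 1):
  Gamma_p = [[2.753]]
  r_p     = [1.4398]
With p = 1 this is the single equation gamma(0) phi_1 = gamma(1):
  phi_hat_1 = gamma(1) / gamma(0) = 1.4398 / 2.753 = 0.5230.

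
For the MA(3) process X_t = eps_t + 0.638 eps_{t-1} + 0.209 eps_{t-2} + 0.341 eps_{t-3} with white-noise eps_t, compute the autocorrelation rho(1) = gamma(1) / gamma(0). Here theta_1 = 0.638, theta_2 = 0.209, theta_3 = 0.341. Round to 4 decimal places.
\rho(1) = 0.5377

For an MA(q) process with theta_0 = 1, the autocovariance is
  gamma(k) = sigma^2 * sum_{i=0..q-k} theta_i * theta_{i+k},
and rho(k) = gamma(k) / gamma(0). Sigma^2 cancels.
  numerator   = (1)*(0.638) + (0.638)*(0.209) + (0.209)*(0.341) = 0.842611.
  denominator = (1)^2 + (0.638)^2 + (0.209)^2 + (0.341)^2 = 1.567006.
  rho(1) = 0.842611 / 1.567006 = 0.5377.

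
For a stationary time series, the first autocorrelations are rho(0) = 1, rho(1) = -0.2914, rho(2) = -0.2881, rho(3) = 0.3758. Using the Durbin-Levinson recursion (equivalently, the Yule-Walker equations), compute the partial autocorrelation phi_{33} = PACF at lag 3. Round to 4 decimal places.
\phi_{33} = 0.1820

The PACF at lag k is phi_{kk}, the last component of the solution
to the Yule-Walker system G_k phi = r_k where
  (G_k)_{ij} = rho(|i - j|), (r_k)_i = rho(i), i,j = 1..k.
Equivalently, Durbin-Levinson gives phi_{kk} iteratively:
  phi_{11} = rho(1)
  phi_{kk} = [rho(k) - sum_{j=1..k-1} phi_{k-1,j} rho(k-j)]
            / [1 - sum_{j=1..k-1} phi_{k-1,j} rho(j)],
  phi_{k,j} = phi_{k-1,j} - phi_{kk} phi_{k-1,k-j},  j = 1..k-1.
Step k = 1:
  phi_11 = rho(1) = -0.2914.
Step k = 2:
  phi_22 = [rho(2) - phi_11 rho(1)] / [1 - phi_11 rho(1)] = [-0.2881 - (-0.2914)(-0.2914)] / [1 - (-0.2914)(-0.2914)]
         = -0.37301396 / 0.91508604 = -0.407627.
  Update: phi_21 = phi_11 - phi_22 phi_11 = -0.2914 - (-0.407627)(-0.2914) = -0.410183.
Step k = 3:
  phi_33 = [rho(3) - phi_21 rho(2) - phi_22 rho(1)] / [1 - phi_21 rho(1) - phi_22 rho(2)]
    numerator   = 0.3758 - (-0.410183)(-0.2881) - (-0.407627)(-0.2914) = 0.13884384
    denominator = 1 - (-0.410183)(-0.2914) - (-0.407627)(-0.2881) = 0.7630354
  phi_33 = 0.13884384 / 0.7630354 = 0.182.
Therefore phi_{33} = 0.1820.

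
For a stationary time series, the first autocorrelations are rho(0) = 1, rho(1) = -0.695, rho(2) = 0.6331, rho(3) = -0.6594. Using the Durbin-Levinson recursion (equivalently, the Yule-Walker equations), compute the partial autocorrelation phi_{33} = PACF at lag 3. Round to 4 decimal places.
\phi_{33} = -0.3071

The PACF at lag k is phi_{kk}, the last component of the solution
to the Yule-Walker system G_k phi = r_k where
  (G_k)_{ij} = rho(|i - j|), (r_k)_i = rho(i), i,j = 1..k.
Equivalently, Durbin-Levinson gives phi_{kk} iteratively:
  phi_{11} = rho(1)
  phi_{kk} = [rho(k) - sum_{j=1..k-1} phi_{k-1,j} rho(k-j)]
            / [1 - sum_{j=1..k-1} phi_{k-1,j} rho(j)],
  phi_{k,j} = phi_{k-1,j} - phi_{kk} phi_{k-1,k-j},  j = 1..k-1.
Step k = 1:
  phi_11 = rho(1) = -0.695.
Step k = 2:
  phi_22 = [rho(2) - phi_11 rho(1)] / [1 - phi_11 rho(1)] = [0.6331 - (-0.695)(-0.695)] / [1 - (-0.695)(-0.695)]
         = 0.150075 / 0.516975 = 0.290295.
  Update: phi_21 = phi_11 - phi_22 phi_11 = -0.695 - (0.290295)(-0.695) = -0.493245.
Step k = 3:
  phi_33 = [rho(3) - phi_21 rho(2) - phi_22 rho(1)] / [1 - phi_21 rho(1) - phi_22 rho(2)]
    numerator   = -0.6594 - (-0.493245)(0.6331) - (0.290295)(-0.695) = -0.14537171
    denominator = 1 - (-0.493245)(-0.695) - (0.290295)(0.6331) = 0.47340905
  phi_33 = -0.14537171 / 0.47340905 = -0.3071.
Therefore phi_{33} = -0.3071.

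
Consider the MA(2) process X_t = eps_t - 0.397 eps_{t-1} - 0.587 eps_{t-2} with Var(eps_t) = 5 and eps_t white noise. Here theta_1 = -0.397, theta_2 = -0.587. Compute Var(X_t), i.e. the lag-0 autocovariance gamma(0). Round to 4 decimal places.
\gamma(0) = 7.5109

For an MA(q) process X_t = eps_t + sum_i theta_i eps_{t-i} with
Var(eps_t) = sigma^2, the variance is
  gamma(0) = sigma^2 * (1 + sum_i theta_i^2).
  sum_i theta_i^2 = (-0.397)^2 + (-0.587)^2 = 0.157609 + 0.344569 = 0.502178.
  gamma(0) = 5 * (1 + 0.502178) = 5 * 1.502178 = 7.51089, which rounds to 7.5109.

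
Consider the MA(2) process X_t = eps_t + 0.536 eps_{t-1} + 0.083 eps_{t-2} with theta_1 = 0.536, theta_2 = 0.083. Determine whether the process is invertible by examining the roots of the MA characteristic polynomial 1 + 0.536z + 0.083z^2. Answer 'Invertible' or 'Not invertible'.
\text{Invertible}

The MA(q) characteristic polynomial is P(z) = 1 + 0.536z + 0.083z^2.
Invertibility requires all roots to lie outside the unit circle, i.e. |z| > 1 for every root.
Set 1 + (0.536) z + (0.083) z^2 = 0, i.e. a z^2 + b z + c = 0 with a = 0.083, b = 0.536, c = 1.
Discriminant D = b^2 - 4ac = (0.536)^2 - 4*(0.083)*1 = 0.287296 - (0.332) = -0.044704.
D < 0, so the roots are the complex-conjugate pair z = (-b +/- i sqrt(-D)) / (2a) = -3.2289 +/- 1.2737i.
For a conjugate pair |z|^2 = z * conj(z) = (product of roots) = c/a = 1/(0.083) = 12.048193, so |z| = sqrt(12.048193) = 3.4711 for both roots.
Moduli of all roots: 3.4711, 3.4711.
All moduli strictly greater than 1? Yes.
Verdict: Invertible.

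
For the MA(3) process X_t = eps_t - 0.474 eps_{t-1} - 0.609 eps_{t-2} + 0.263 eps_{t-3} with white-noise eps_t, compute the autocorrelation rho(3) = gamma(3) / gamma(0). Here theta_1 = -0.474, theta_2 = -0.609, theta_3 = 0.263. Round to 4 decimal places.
\rho(3) = 0.1580

For an MA(q) process with theta_0 = 1, the autocovariance is
  gamma(k) = sigma^2 * sum_{i=0..q-k} theta_i * theta_{i+k},
and rho(k) = gamma(k) / gamma(0). Sigma^2 cancels.
  numerator   = (1)*(0.263) = 0.263.
  denominator = (1)^2 + (-0.474)^2 + (-0.609)^2 + (0.263)^2 = 1.664726.
  rho(3) = 0.263 / 1.664726 = 0.1580.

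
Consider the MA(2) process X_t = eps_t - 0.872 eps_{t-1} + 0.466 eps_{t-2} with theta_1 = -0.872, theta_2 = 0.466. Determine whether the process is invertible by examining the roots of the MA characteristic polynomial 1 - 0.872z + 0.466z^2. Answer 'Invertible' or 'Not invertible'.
\text{Invertible}

The MA(q) characteristic polynomial is P(z) = 1 - 0.872z + 0.466z^2.
Invertibility requires all roots to lie outside the unit circle, i.e. |z| > 1 for every root.
Set 1 + (-0.872) z + (0.466) z^2 = 0, i.e. a z^2 + b z + c = 0 with a = 0.466, b = -0.872, c = 1.
Discriminant D = b^2 - 4ac = (-0.872)^2 - 4*(0.466)*1 = 0.760384 - (1.864) = -1.103616.
D < 0, so the roots are the complex-conjugate pair z = (-b +/- i sqrt(-D)) / (2a) = 0.9356 +/- 1.1272i.
For a conjugate pair |z|^2 = z * conj(z) = (product of roots) = c/a = 1/(0.466) = 2.145923, so |z| = sqrt(2.145923) = 1.4649 for both roots.
Moduli of all roots: 1.4649, 1.4649.
All moduli strictly greater than 1? Yes.
Verdict: Invertible.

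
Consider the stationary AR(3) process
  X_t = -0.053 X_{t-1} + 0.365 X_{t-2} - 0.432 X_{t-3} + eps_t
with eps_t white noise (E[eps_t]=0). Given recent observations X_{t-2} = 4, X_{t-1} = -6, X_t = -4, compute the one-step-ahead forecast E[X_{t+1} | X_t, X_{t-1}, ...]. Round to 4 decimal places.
E[X_{t+1} \mid \mathcal F_t] = -3.7060

For an AR(p) model X_t = c + sum_i phi_i X_{t-i} + eps_t, the
one-step-ahead conditional mean is
  E[X_{t+1} | X_t, ...] = c + sum_i phi_i X_{t+1-i}.
Substitute known values:
  E[X_{t+1} | ...] = (-0.053) * (-4) + (0.365) * (-6) + (-0.432) * (4)
                   = -3.7060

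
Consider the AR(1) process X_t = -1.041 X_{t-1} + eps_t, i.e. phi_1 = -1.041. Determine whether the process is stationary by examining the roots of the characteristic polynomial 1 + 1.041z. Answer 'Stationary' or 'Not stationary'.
\text{Not stationary}

The AR(p) characteristic polynomial is P(z) = 1 + 1.041z.
Stationarity requires all roots to lie outside the unit circle, i.e. |z| > 1 for every root.
This is linear in z: 1 + (1.041) z = 0  =>  z = -1/(1.041) = -0.960615,  |z| = 0.960615.
Moduli of all roots: 0.9606.
All moduli strictly greater than 1? No.
Verdict: Not stationary.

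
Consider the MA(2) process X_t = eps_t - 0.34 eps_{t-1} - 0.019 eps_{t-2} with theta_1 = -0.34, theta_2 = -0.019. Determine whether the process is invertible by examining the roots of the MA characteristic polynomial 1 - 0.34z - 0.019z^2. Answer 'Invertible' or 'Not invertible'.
\text{Invertible}

The MA(q) characteristic polynomial is P(z) = 1 - 0.34z - 0.019z^2.
Invertibility requires all roots to lie outside the unit circle, i.e. |z| > 1 for every root.
Set 1 + (-0.34) z + (-0.019) z^2 = 0, i.e. a z^2 + b z + c = 0 with a = -0.019, b = -0.34, c = 1.
Discriminant D = b^2 - 4ac = (-0.34)^2 - 4*(-0.019)*1 = 0.1156 - (-0.076) = 0.1916.
D >= 0, so the roots are real: z = (-b +/- sqrt(D)) / (2a) = (0.34 +/- 0.437721) / (-0.038).
  z_1 = (0.34 + 0.437721) / (-0.038) = -20.4664,   |z_1| = 20.4664.
  z_2 = (0.34 - 0.437721) / (-0.038) = 2.5716,   |z_2| = 2.5716.
Moduli of all roots: 20.4664, 2.5716.
All moduli strictly greater than 1? Yes.
Verdict: Invertible.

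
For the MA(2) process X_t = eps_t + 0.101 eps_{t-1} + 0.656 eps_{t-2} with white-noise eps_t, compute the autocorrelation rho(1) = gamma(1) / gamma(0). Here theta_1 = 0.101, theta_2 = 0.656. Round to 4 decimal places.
\rho(1) = 0.1161

For an MA(q) process with theta_0 = 1, the autocovariance is
  gamma(k) = sigma^2 * sum_{i=0..q-k} theta_i * theta_{i+k},
and rho(k) = gamma(k) / gamma(0). Sigma^2 cancels.
  numerator   = (1)*(0.101) + (0.101)*(0.656) = 0.167256.
  denominator = (1)^2 + (0.101)^2 + (0.656)^2 = 1.440537.
  rho(1) = 0.167256 / 1.440537 = 0.1161.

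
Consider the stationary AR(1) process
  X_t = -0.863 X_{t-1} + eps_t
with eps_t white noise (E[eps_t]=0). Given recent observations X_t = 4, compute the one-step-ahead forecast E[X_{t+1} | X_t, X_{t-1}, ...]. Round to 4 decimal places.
E[X_{t+1} \mid \mathcal F_t] = -3.4520

For an AR(p) model X_t = c + sum_i phi_i X_{t-i} + eps_t, the
one-step-ahead conditional mean is
  E[X_{t+1} | X_t, ...] = c + sum_i phi_i X_{t+1-i}.
Substitute known values:
  E[X_{t+1} | ...] = (-0.863) * (4)
                   = -3.4520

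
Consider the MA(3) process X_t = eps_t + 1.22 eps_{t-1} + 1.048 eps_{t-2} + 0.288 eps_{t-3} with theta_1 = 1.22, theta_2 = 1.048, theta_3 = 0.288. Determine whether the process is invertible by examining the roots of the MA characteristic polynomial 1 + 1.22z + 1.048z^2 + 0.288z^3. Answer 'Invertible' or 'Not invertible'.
\text{Invertible}

The MA(q) characteristic polynomial is P(z) = 1 + 1.22z + 1.048z^2 + 0.288z^3.
Invertibility requires all roots to lie outside the unit circle, i.e. |z| > 1 for every root.
Degree 3: look for a simple real root z0 first, then factor out (1 - z/z0) and solve the remaining quadratic.
Testing z0 = -2.5: P(-2.5) = 1 + (1.22)(-2.5) + (1.048)(-2.5)^2 + (0.288)(-2.5)^3
  = 1 + (-3.05) + (6.55) + (-4.5) = 0.  So z_0 = -2.5 is a root, |z_0| = 2.5.
Divide out the factor (1 + 0.4 z) = (1 - z/z0) (since 1/z0 = -0.4):
  P(z) = (1 + 0.4 z)(1 + (0.82) z + (0.72) z^2)
  [check: z-coef 0.82 - (-0.4) = 1.22; z^2-coef 0.72 - (-0.4)(0.82) = 1.048; z^3-coef -(-0.4)(0.72) = 0.288.]
Remaining roots from the quadratic factor 1 + (0.82) z + (0.72) z^2:
  Set 1 + (0.82) z + (0.72) z^2 = 0, i.e. a z^2 + b z + c = 0 with a = 0.72, b = 0.82, c = 1.
  Discriminant D = b^2 - 4ac = (0.82)^2 - 4*(0.72)*1 = 0.6724 - (2.88) = -2.2076.
  D < 0, so the roots are the complex-conjugate pair z = (-b +/- i sqrt(-D)) / (2a) = -0.5694 +/- 1.0318i.
  For a conjugate pair |z|^2 = z * conj(z) = (product of roots) = c/a = 1/(0.72) = 1.388889, so |z| = sqrt(1.388889) = 1.1785 for both roots.
Moduli of all roots: 2.5000, 1.1785, 1.1785.
All moduli strictly greater than 1? Yes.
Verdict: Invertible.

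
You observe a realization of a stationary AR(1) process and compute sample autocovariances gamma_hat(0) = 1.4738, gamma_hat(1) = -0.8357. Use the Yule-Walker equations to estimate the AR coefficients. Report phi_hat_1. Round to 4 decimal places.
\hat\phi_{1} = -0.5670

The Yule-Walker equations for an AR(p) process read, in matrix form,
  Gamma_p phi = r_p,   with   (Gamma_p)_{ij} = gamma(|i - j|),
                       (r_p)_i = gamma(i),   i,j = 1..p.
Substitute the sample gammas (Toeplitz matrix and right-hand side of size 1):
  Gamma_p = [[1.4738]]
  r_p     = [-0.8357]
With p = 1 this is the single equation gamma(0) phi_1 = gamma(1):
  phi_hat_1 = gamma(1) / gamma(0) = -0.8357 / 1.4738 = -0.5670.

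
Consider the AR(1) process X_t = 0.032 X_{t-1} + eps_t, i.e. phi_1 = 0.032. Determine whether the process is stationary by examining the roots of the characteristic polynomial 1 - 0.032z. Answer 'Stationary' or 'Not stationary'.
\text{Stationary}

The AR(p) characteristic polynomial is P(z) = 1 - 0.032z.
Stationarity requires all roots to lie outside the unit circle, i.e. |z| > 1 for every root.
This is linear in z: 1 + (-0.032) z = 0  =>  z = -1/(-0.032) = 31.25,  |z| = 31.25.
Moduli of all roots: 31.2500.
All moduli strictly greater than 1? Yes.
Verdict: Stationary.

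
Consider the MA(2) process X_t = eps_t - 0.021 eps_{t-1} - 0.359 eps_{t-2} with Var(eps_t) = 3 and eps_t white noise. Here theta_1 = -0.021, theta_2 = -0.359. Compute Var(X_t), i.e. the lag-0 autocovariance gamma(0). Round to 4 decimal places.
\gamma(0) = 3.3880

For an MA(q) process X_t = eps_t + sum_i theta_i eps_{t-i} with
Var(eps_t) = sigma^2, the variance is
  gamma(0) = sigma^2 * (1 + sum_i theta_i^2).
  sum_i theta_i^2 = (-0.021)^2 + (-0.359)^2 = 0.000441 + 0.128881 = 0.129322.
  gamma(0) = 3 * (1 + 0.129322) = 3 * 1.129322 = 3.387966, which rounds to 3.3880.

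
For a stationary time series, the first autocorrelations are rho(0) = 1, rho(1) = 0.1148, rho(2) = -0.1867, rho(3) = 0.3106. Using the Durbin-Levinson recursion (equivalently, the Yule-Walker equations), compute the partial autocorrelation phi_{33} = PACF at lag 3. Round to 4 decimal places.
\phi_{33} = 0.3800

The PACF at lag k is phi_{kk}, the last component of the solution
to the Yule-Walker system G_k phi = r_k where
  (G_k)_{ij} = rho(|i - j|), (r_k)_i = rho(i), i,j = 1..k.
Equivalently, Durbin-Levinson gives phi_{kk} iteratively:
  phi_{11} = rho(1)
  phi_{kk} = [rho(k) - sum_{j=1..k-1} phi_{k-1,j} rho(k-j)]
            / [1 - sum_{j=1..k-1} phi_{k-1,j} rho(j)],
  phi_{k,j} = phi_{k-1,j} - phi_{kk} phi_{k-1,k-j},  j = 1..k-1.
Step k = 1:
  phi_11 = rho(1) = 0.1148.
Step k = 2:
  phi_22 = [rho(2) - phi_11 rho(1)] / [1 - phi_11 rho(1)] = [-0.1867 - (0.1148)(0.1148)] / [1 - (0.1148)(0.1148)]
         = -0.19987904 / 0.98682096 = -0.202548.
  Update: phi_21 = phi_11 - phi_22 phi_11 = 0.1148 - (-0.202548)(0.1148) = 0.138053.
Step k = 3:
  phi_33 = [rho(3) - phi_21 rho(2) - phi_22 rho(1)] / [1 - phi_21 rho(1) - phi_22 rho(2)]
    numerator   = 0.3106 - (0.138053)(-0.1867) - (-0.202548)(0.1148) = 0.35962697
    denominator = 1 - (0.138053)(0.1148) - (-0.202548)(-0.1867) = 0.94633577
  phi_33 = 0.35962697 / 0.94633577 = 0.38.
Therefore phi_{33} = 0.3800.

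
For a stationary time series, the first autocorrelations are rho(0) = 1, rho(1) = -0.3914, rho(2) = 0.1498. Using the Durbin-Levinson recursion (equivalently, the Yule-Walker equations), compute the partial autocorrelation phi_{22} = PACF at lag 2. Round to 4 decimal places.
\phi_{22} = -0.0040

The PACF at lag k is phi_{kk}, the last component of the solution
to the Yule-Walker system G_k phi = r_k where
  (G_k)_{ij} = rho(|i - j|), (r_k)_i = rho(i), i,j = 1..k.
Equivalently, Durbin-Levinson gives phi_{kk} iteratively:
  phi_{11} = rho(1)
  phi_{kk} = [rho(k) - sum_{j=1..k-1} phi_{k-1,j} rho(k-j)]
            / [1 - sum_{j=1..k-1} phi_{k-1,j} rho(j)],
  phi_{k,j} = phi_{k-1,j} - phi_{kk} phi_{k-1,k-j},  j = 1..k-1.
Step k = 1:
  phi_11 = rho(1) = -0.3914.
Step k = 2:
  phi_22 = [rho(2) - phi_11 rho(1)] / [1 - phi_11 rho(1)] = [0.1498 - (-0.3914)(-0.3914)] / [1 - (-0.3914)(-0.3914)]
         = -0.00339396 / 0.84680604 = -0.004.
Therefore phi_{22} = -0.0040.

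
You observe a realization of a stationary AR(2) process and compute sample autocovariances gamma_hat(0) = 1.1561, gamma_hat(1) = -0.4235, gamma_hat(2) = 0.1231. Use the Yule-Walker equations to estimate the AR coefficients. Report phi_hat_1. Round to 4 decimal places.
\hat\phi_{1} = -0.3780

The Yule-Walker equations for an AR(p) process read, in matrix form,
  Gamma_p phi = r_p,   with   (Gamma_p)_{ij} = gamma(|i - j|),
                       (r_p)_i = gamma(i),   i,j = 1..p.
Substitute the sample gammas (Toeplitz matrix and right-hand side of size 2):
  Gamma_p = [[1.1561, -0.4235], [-0.4235, 1.1561]]
  r_p     = [-0.4235, 0.1231]
Written out:
  1.1561 phi_1 - 0.4235 phi_2 = -0.4235
  -0.4235 phi_1 + 1.1561 phi_2 = 0.1231
Solve by Cramer's rule:
  det = gamma(0)^2 - gamma(1)^2 = (1.1561)^2 - (-0.4235)^2 = 1.33656721 - 0.17935225 = 1.15721496
  phi_hat_1 = [gamma(1) gamma(0) - gamma(1) gamma(2)] / det = [(-0.4235)(1.1561) - (-0.4235)(0.1231)] / 1.15721496 = -0.4374755 / 1.15721496 = -0.378
  phi_hat_2 = [gamma(0) gamma(2) - gamma(1)^2] / det = [(1.1561)(0.1231) - (-0.4235)^2] / 1.15721496 = -0.03703634 / 1.15721496 = -0.032
So phi_hat = [-0.3780, -0.0320].
Therefore phi_hat_1 = -0.3780.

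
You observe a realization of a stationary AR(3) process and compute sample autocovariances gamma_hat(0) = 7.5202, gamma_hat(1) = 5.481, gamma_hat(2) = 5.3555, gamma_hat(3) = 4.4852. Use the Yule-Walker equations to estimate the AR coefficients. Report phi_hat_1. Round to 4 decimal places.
\hat\phi_{1} = 0.4510

The Yule-Walker equations for an AR(p) process read, in matrix form,
  Gamma_p phi = r_p,   with   (Gamma_p)_{ij} = gamma(|i - j|),
                       (r_p)_i = gamma(i),   i,j = 1..p.
Substitute the sample gammas (Toeplitz matrix and right-hand side of size 3):
  Gamma_p = [[7.5202, 5.481, 5.3555], [5.481, 7.5202, 5.481], [5.3555, 5.481, 7.5202]]
  r_p     = [5.481, 5.3555, 4.4852]
Written out (R1..R3):
  (R1) 7.5202 phi_1 + 5.481 phi_2 + 5.3555 phi_3 = 5.481
  (R2) 5.481 phi_1 + 7.5202 phi_2 + 5.481 phi_3 = 5.3555
  (R3) 5.3555 phi_1 + 5.481 phi_2 + 7.5202 phi_3 = 4.4852
Gaussian elimination:
  R2 <- R2 - (5.481/7.5202) R1 = R2 - (0.728837) R1:  3.525444 phi_2 + 1.577713 phi_3 = 1.360744
  R3 <- R3 - (5.3555/7.5202) R1 = R3 - (0.712149) R1:  1.577713 phi_2 + 3.706288 phi_3 = 0.581913
  R3 <- R3 - (1.577713/3.525444) R2 = R3 - (0.447522) R2:  3.000227 phi_3 = -0.027049
Back-substitution:
  phi_hat_3 = -0.027049 / 3.000227 = -0.009016
  phi_hat_2 = (1.360744 - (1.577713)(-0.009016)) / 3.525444 = 0.390013
  phi_hat_1 = (5.481 - (5.481)(0.390013) - (5.3555)(-0.009016)) / 7.5202 = 0.451002
So phi_hat = [0.4510, 0.3900, -0.0090].
Therefore phi_hat_1 = 0.4510.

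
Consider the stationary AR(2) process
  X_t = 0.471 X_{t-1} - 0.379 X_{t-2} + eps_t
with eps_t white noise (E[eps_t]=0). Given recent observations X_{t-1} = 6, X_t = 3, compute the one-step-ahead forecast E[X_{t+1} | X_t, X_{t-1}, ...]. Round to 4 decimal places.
E[X_{t+1} \mid \mathcal F_t] = -0.8610

For an AR(p) model X_t = c + sum_i phi_i X_{t-i} + eps_t, the
one-step-ahead conditional mean is
  E[X_{t+1} | X_t, ...] = c + sum_i phi_i X_{t+1-i}.
Substitute known values:
  E[X_{t+1} | ...] = (0.471) * (3) + (-0.379) * (6)
                   = -0.8610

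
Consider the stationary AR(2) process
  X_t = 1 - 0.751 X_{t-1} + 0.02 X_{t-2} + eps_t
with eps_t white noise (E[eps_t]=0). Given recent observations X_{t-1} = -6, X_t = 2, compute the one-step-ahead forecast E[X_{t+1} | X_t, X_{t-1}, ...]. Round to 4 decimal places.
E[X_{t+1} \mid \mathcal F_t] = -0.6220

For an AR(p) model X_t = c + sum_i phi_i X_{t-i} + eps_t, the
one-step-ahead conditional mean is
  E[X_{t+1} | X_t, ...] = c + sum_i phi_i X_{t+1-i}.
Substitute known values:
  E[X_{t+1} | ...] = 1 + (-0.751) * (2) + (0.02) * (-6)
                   = -0.6220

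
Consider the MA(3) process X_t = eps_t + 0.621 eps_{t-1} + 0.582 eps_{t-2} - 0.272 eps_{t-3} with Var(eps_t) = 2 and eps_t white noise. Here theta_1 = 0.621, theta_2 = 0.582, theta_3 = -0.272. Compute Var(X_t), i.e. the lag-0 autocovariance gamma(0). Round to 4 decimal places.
\gamma(0) = 3.5967

For an MA(q) process X_t = eps_t + sum_i theta_i eps_{t-i} with
Var(eps_t) = sigma^2, the variance is
  gamma(0) = sigma^2 * (1 + sum_i theta_i^2).
  sum_i theta_i^2 = (0.621)^2 + (0.582)^2 + (-0.272)^2 = 0.385641 + 0.338724 + 0.073984 = 0.798349.
  gamma(0) = 2 * (1 + 0.798349) = 2 * 1.798349 = 3.596698, which rounds to 3.5967.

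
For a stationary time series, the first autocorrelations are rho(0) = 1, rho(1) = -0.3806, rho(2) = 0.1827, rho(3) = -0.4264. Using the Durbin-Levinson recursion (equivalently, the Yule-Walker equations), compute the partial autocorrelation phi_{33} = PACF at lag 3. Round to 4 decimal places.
\phi_{33} = -0.4020

The PACF at lag k is phi_{kk}, the last component of the solution
to the Yule-Walker system G_k phi = r_k where
  (G_k)_{ij} = rho(|i - j|), (r_k)_i = rho(i), i,j = 1..k.
Equivalently, Durbin-Levinson gives phi_{kk} iteratively:
  phi_{11} = rho(1)
  phi_{kk} = [rho(k) - sum_{j=1..k-1} phi_{k-1,j} rho(k-j)]
            / [1 - sum_{j=1..k-1} phi_{k-1,j} rho(j)],
  phi_{k,j} = phi_{k-1,j} - phi_{kk} phi_{k-1,k-j},  j = 1..k-1.
Step k = 1:
  phi_11 = rho(1) = -0.3806.
Step k = 2:
  phi_22 = [rho(2) - phi_11 rho(1)] / [1 - phi_11 rho(1)] = [0.1827 - (-0.3806)(-0.3806)] / [1 - (-0.3806)(-0.3806)]
         = 0.03784364 / 0.85514364 = 0.044254.
  Update: phi_21 = phi_11 - phi_22 phi_11 = -0.3806 - (0.044254)(-0.3806) = -0.363757.
Step k = 3:
  phi_33 = [rho(3) - phi_21 rho(2) - phi_22 rho(1)] / [1 - phi_21 rho(1) - phi_22 rho(2)]
    numerator   = -0.4264 - (-0.363757)(0.1827) - (0.044254)(-0.3806) = -0.3430985
    denominator = 1 - (-0.363757)(-0.3806) - (0.044254)(0.1827) = 0.8534689
  phi_33 = -0.3430985 / 0.8534689 = -0.402.
Therefore phi_{33} = -0.4020.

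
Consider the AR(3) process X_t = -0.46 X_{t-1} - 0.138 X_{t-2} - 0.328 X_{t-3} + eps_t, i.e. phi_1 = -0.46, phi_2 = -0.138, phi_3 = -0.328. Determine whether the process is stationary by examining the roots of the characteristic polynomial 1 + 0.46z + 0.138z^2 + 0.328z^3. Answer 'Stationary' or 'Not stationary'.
\text{Stationary}

The AR(p) characteristic polynomial is P(z) = 1 + 0.46z + 0.138z^2 + 0.328z^3.
Stationarity requires all roots to lie outside the unit circle, i.e. |z| > 1 for every root.
Degree 3: look for a simple real root z0 first, then factor out (1 - z/z0) and solve the remaining quadratic.
Testing z0 = -1.25: P(-1.25) = 1 + (0.46)(-1.25) + (0.138)(-1.25)^2 + (0.328)(-1.25)^3
  = 1 + (-0.575) + (0.215625) + (-0.640625) = 0.  So z_0 = -1.25 is a root, |z_0| = 1.25.
Divide out the factor (1 + 0.8 z) = (1 - z/z0) (since 1/z0 = -0.8):
  P(z) = (1 + 0.8 z)(1 + (-0.34) z + (0.41) z^2)
  [check: z-coef -0.34 - (-0.8) = 0.46; z^2-coef 0.41 - (-0.8)(-0.34) = 0.138; z^3-coef -(-0.8)(0.41) = 0.328.]
Remaining roots from the quadratic factor 1 + (-0.34) z + (0.41) z^2:
  Set 1 + (-0.34) z + (0.41) z^2 = 0, i.e. a z^2 + b z + c = 0 with a = 0.41, b = -0.34, c = 1.
  Discriminant D = b^2 - 4ac = (-0.34)^2 - 4*(0.41)*1 = 0.1156 - (1.64) = -1.5244.
  D < 0, so the roots are the complex-conjugate pair z = (-b +/- i sqrt(-D)) / (2a) = 0.4146 +/- 1.5057i.
  For a conjugate pair |z|^2 = z * conj(z) = (product of roots) = c/a = 1/(0.41) = 2.439024, so |z| = sqrt(2.439024) = 1.5617 for both roots.
Moduli of all roots: 1.2500, 1.5617, 1.5617.
All moduli strictly greater than 1? Yes.
Verdict: Stationary.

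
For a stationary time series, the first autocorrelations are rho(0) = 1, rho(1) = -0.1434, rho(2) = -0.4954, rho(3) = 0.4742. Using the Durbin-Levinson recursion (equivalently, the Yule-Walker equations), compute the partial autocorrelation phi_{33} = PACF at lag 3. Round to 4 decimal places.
\phi_{33} = 0.4101

The PACF at lag k is phi_{kk}, the last component of the solution
to the Yule-Walker system G_k phi = r_k where
  (G_k)_{ij} = rho(|i - j|), (r_k)_i = rho(i), i,j = 1..k.
Equivalently, Durbin-Levinson gives phi_{kk} iteratively:
  phi_{11} = rho(1)
  phi_{kk} = [rho(k) - sum_{j=1..k-1} phi_{k-1,j} rho(k-j)]
            / [1 - sum_{j=1..k-1} phi_{k-1,j} rho(j)],
  phi_{k,j} = phi_{k-1,j} - phi_{kk} phi_{k-1,k-j},  j = 1..k-1.
Step k = 1:
  phi_11 = rho(1) = -0.1434.
Step k = 2:
  phi_22 = [rho(2) - phi_11 rho(1)] / [1 - phi_11 rho(1)] = [-0.4954 - (-0.1434)(-0.1434)] / [1 - (-0.1434)(-0.1434)]
         = -0.51596356 / 0.97943644 = -0.526796.
  Update: phi_21 = phi_11 - phi_22 phi_11 = -0.1434 - (-0.526796)(-0.1434) = -0.218943.
Step k = 3:
  phi_33 = [rho(3) - phi_21 rho(2) - phi_22 rho(1)] / [1 - phi_21 rho(1) - phi_22 rho(2)]
    numerator   = 0.4742 - (-0.218943)(-0.4954) - (-0.526796)(-0.1434) = 0.29019324
    denominator = 1 - (-0.218943)(-0.1434) - (-0.526796)(-0.4954) = 0.70762871
  phi_33 = 0.29019324 / 0.70762871 = 0.4101.
Therefore phi_{33} = 0.4101.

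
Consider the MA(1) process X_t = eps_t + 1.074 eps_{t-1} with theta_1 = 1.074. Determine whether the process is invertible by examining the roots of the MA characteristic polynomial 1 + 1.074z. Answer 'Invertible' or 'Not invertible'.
\text{Not invertible}

The MA(q) characteristic polynomial is P(z) = 1 + 1.074z.
Invertibility requires all roots to lie outside the unit circle, i.e. |z| > 1 for every root.
This is linear in z: 1 + (1.074) z = 0  =>  z = -1/(1.074) = -0.931099,  |z| = 0.931099.
Moduli of all roots: 0.9311.
All moduli strictly greater than 1? No.
Verdict: Not invertible.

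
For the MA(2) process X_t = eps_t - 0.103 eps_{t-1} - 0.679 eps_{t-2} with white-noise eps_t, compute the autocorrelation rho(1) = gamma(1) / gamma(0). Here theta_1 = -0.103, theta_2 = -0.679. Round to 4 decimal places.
\rho(1) = -0.0225

For an MA(q) process with theta_0 = 1, the autocovariance is
  gamma(k) = sigma^2 * sum_{i=0..q-k} theta_i * theta_{i+k},
and rho(k) = gamma(k) / gamma(0). Sigma^2 cancels.
  numerator   = (1)*(-0.103) + (-0.103)*(-0.679) = -0.033063.
  denominator = (1)^2 + (-0.103)^2 + (-0.679)^2 = 1.47165.
  rho(1) = -0.033063 / 1.47165 = -0.0225.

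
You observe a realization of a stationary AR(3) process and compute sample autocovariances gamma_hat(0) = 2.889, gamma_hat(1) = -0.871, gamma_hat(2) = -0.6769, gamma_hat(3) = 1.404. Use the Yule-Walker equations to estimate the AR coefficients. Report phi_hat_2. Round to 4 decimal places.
\hat\phi_{2} = -0.2120

The Yule-Walker equations for an AR(p) process read, in matrix form,
  Gamma_p phi = r_p,   with   (Gamma_p)_{ij} = gamma(|i - j|),
                       (r_p)_i = gamma(i),   i,j = 1..p.
Substitute the sample gammas (Toeplitz matrix and right-hand side of size 3):
  Gamma_p = [[2.889, -0.871, -0.6769], [-0.871, 2.889, -0.871], [-0.6769, -0.871, 2.889]]
  r_p     = [-0.871, -0.6769, 1.404]
Written out (R1..R3):
  (R1) 2.889 phi_1 - 0.871 phi_2 - 0.6769 phi_3 = -0.871
  (R2) -0.871 phi_1 + 2.889 phi_2 - 0.871 phi_3 = -0.6769
  (R3) -0.6769 phi_1 - 0.871 phi_2 + 2.889 phi_3 = 1.404
Gaussian elimination:
  R2 <- R2 - (-0.871/2.889) R1 = R2 - (-0.301488) R1:  2.626404 phi_2 - 1.075078 phi_3 = -0.939496
  R3 <- R3 - (-0.6769/2.889) R1 = R3 - (-0.234303) R1:  -1.075078 phi_2 + 2.730401 phi_3 = 1.199922
  R3 <- R3 - (-1.075078/2.626404) R2 = R3 - (-0.409334) R2:  2.290334 phi_3 = 0.815354
Back-substitution:
  phi_hat_3 = 0.815354 / 2.290334 = 0.355998
  phi_hat_2 = (-0.939496 - (-1.075078)(0.355998)) / 2.626404 = -0.21199
  phi_hat_1 = (-0.871 - (-0.871)(-0.21199) - (-0.6769)(0.355998)) / 2.889 = -0.28199
So phi_hat = [-0.2820, -0.2120, 0.3560].
Therefore phi_hat_2 = -0.2120.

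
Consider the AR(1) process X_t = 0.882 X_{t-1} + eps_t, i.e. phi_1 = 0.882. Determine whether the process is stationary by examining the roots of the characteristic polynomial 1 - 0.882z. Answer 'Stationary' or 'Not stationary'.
\text{Stationary}

The AR(p) characteristic polynomial is P(z) = 1 - 0.882z.
Stationarity requires all roots to lie outside the unit circle, i.e. |z| > 1 for every root.
This is linear in z: 1 + (-0.882) z = 0  =>  z = -1/(-0.882) = 1.133787,  |z| = 1.133787.
Moduli of all roots: 1.1338.
All moduli strictly greater than 1? Yes.
Verdict: Stationary.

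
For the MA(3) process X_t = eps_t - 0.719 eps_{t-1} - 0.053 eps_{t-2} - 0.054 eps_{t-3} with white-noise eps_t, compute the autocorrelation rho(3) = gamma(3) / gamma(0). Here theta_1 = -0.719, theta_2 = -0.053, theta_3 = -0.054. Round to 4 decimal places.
\rho(3) = -0.0355

For an MA(q) process with theta_0 = 1, the autocovariance is
  gamma(k) = sigma^2 * sum_{i=0..q-k} theta_i * theta_{i+k},
and rho(k) = gamma(k) / gamma(0). Sigma^2 cancels.
  numerator   = (1)*(-0.054) = -0.054.
  denominator = (1)^2 + (-0.719)^2 + (-0.053)^2 + (-0.054)^2 = 1.522686.
  rho(3) = -0.054 / 1.522686 = -0.0355.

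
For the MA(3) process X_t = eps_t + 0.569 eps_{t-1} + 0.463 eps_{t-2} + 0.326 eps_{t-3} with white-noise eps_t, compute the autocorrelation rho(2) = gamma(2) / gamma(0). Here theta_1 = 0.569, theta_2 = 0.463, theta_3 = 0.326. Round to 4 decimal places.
\rho(2) = 0.3944

For an MA(q) process with theta_0 = 1, the autocovariance is
  gamma(k) = sigma^2 * sum_{i=0..q-k} theta_i * theta_{i+k},
and rho(k) = gamma(k) / gamma(0). Sigma^2 cancels.
  numerator   = (1)*(0.463) + (0.569)*(0.326) = 0.648494.
  denominator = (1)^2 + (0.569)^2 + (0.463)^2 + (0.326)^2 = 1.644406.
  rho(2) = 0.648494 / 1.644406 = 0.3944.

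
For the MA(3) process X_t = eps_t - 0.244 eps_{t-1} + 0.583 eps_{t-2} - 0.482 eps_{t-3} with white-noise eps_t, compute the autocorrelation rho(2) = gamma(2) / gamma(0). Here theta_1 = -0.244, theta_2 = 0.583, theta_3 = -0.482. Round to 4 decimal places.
\rho(2) = 0.4294

For an MA(q) process with theta_0 = 1, the autocovariance is
  gamma(k) = sigma^2 * sum_{i=0..q-k} theta_i * theta_{i+k},
and rho(k) = gamma(k) / gamma(0). Sigma^2 cancels.
  numerator   = (1)*(0.583) + (-0.244)*(-0.482) = 0.700608.
  denominator = (1)^2 + (-0.244)^2 + (0.583)^2 + (-0.482)^2 = 1.631749.
  rho(2) = 0.700608 / 1.631749 = 0.4294.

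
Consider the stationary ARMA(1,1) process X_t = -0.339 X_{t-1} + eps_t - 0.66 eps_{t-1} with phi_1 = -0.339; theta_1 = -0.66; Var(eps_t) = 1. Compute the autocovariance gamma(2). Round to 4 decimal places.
\gamma(2) = 0.4682

Multiply the model equation by X_{t-k} and take expectations. With theta_0 = psi_0 = 1 and psi_j the MA(infinity) weights, this gives
  gamma(k) - sum_i phi_i gamma(k-i) = c_k,
  c_k = sigma^2 * sum_{j=k..q} theta_j psi_{j-k}   (c_k = 0 for k > q),
using gamma(-m) = gamma(m).
psi-weights needed (psi_j = theta_j + sum_i phi_i psi_{j-i}):
  psi_1 = theta_1 + phi_1 = -0.66 + (-0.339) = -0.999
Right-hand sides:
  c_0 = sigma^2 (1 + theta_1 psi_1) = 1 * (1 + (-0.66)(-0.999)) = 1 * 1.65934 = 1.65934
  c_1 = sigma^2 theta_1 = 1 * (-0.66) = -0.66
  c_2 = 0
Equations for k = 0 and k = 1 (AR order 1):
  gamma(0) = phi_1 gamma(1) + c_0
  gamma(1) = phi_1 gamma(0) + c_1
Substituting the second into the first: gamma(0) (1 - phi_1^2) = c_0 + phi_1 c_1, so
  gamma(0) = (c_0 + phi_1 c_1) / (1 - phi_1^2) = (1.65934 + (-0.339)(-0.66)) / (1 - (-0.339)^2) = 1.88308 / 0.885079 = 2.127584.
  gamma(1) = phi_1 gamma(0) + c_1 = (-0.339)(2.127584) + (-0.66) = -1.381251.
For k = 2 (> q): gamma(2) = phi_1 gamma(1) = (-0.339)(-1.381251) = 0.468244.
Therefore gamma(2) = 0.4682 (to 4 decimal places).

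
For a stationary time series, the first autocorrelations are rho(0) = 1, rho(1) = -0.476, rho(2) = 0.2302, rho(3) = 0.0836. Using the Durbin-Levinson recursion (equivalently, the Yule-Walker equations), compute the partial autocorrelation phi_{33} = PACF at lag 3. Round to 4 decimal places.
\phi_{33} = 0.2520

The PACF at lag k is phi_{kk}, the last component of the solution
to the Yule-Walker system G_k phi = r_k where
  (G_k)_{ij} = rho(|i - j|), (r_k)_i = rho(i), i,j = 1..k.
Equivalently, Durbin-Levinson gives phi_{kk} iteratively:
  phi_{11} = rho(1)
  phi_{kk} = [rho(k) - sum_{j=1..k-1} phi_{k-1,j} rho(k-j)]
            / [1 - sum_{j=1..k-1} phi_{k-1,j} rho(j)],
  phi_{k,j} = phi_{k-1,j} - phi_{kk} phi_{k-1,k-j},  j = 1..k-1.
Step k = 1:
  phi_11 = rho(1) = -0.476.
Step k = 2:
  phi_22 = [rho(2) - phi_11 rho(1)] / [1 - phi_11 rho(1)] = [0.2302 - (-0.476)(-0.476)] / [1 - (-0.476)(-0.476)]
         = 0.003624 / 0.773424 = 0.004686.
  Update: phi_21 = phi_11 - phi_22 phi_11 = -0.476 - (0.004686)(-0.476) = -0.47377.
Step k = 3:
  phi_33 = [rho(3) - phi_21 rho(2) - phi_22 rho(1)] / [1 - phi_21 rho(1) - phi_22 rho(2)]
    numerator   = 0.0836 - (-0.47377)(0.2302) - (0.004686)(-0.476) = 0.19489214
    denominator = 1 - (-0.47377)(-0.476) - (0.004686)(0.2302) = 0.77340702
  phi_33 = 0.19489214 / 0.77340702 = 0.252.
Therefore phi_{33} = 0.2520.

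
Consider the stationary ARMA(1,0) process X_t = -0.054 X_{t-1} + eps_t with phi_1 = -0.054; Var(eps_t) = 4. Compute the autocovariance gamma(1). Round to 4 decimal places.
\gamma(1) = -0.2166

Multiply the model equation by X_{t-k} and take expectations. With theta_0 = psi_0 = 1 and psi_j the MA(infinity) weights, this gives
  gamma(k) - sum_i phi_i gamma(k-i) = c_k,
  c_k = sigma^2 * sum_{j=k..q} theta_j psi_{j-k}   (c_k = 0 for k > q),
using gamma(-m) = gamma(m).
Pure AR (q = 0): c_0 = sigma^2 = 4, c_k = 0 for k >= 1.
Equations for k = 0 and k = 1 (AR order 1):
  gamma(0) = phi_1 gamma(1) + c_0
  gamma(1) = phi_1 gamma(0) + c_1
Substituting the second into the first: gamma(0) (1 - phi_1^2) = c_0 + phi_1 c_1, so
  gamma(0) = c_0 / (1 - phi_1^2) = 4 / (1 - (-0.054)^2) = 4 / 0.997084 = 4.011698.
  gamma(1) = phi_1 gamma(0) = (-0.054)(4.011698) = -0.216632.
Therefore gamma(1) = -0.2166 (to 4 decimal places).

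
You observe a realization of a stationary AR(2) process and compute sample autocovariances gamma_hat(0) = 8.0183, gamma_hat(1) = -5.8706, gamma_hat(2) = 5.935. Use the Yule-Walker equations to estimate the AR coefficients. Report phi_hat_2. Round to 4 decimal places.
\hat\phi_{2} = 0.4400

The Yule-Walker equations for an AR(p) process read, in matrix form,
  Gamma_p phi = r_p,   with   (Gamma_p)_{ij} = gamma(|i - j|),
                       (r_p)_i = gamma(i),   i,j = 1..p.
Substitute the sample gammas (Toeplitz matrix and right-hand side of size 2):
  Gamma_p = [[8.0183, -5.8706], [-5.8706, 8.0183]]
  r_p     = [-5.8706, 5.935]
Written out:
  8.0183 phi_1 - 5.8706 phi_2 = -5.8706
  -5.8706 phi_1 + 8.0183 phi_2 = 5.935
Solve by Cramer's rule:
  det = gamma(0)^2 - gamma(1)^2 = (8.0183)^2 - (-5.8706)^2 = 64.29313489 - 34.46394436 = 29.82919053
  phi_hat_1 = [gamma(1) gamma(0) - gamma(1) gamma(2)] / det = [(-5.8706)(8.0183) - (-5.8706)(5.935)] / 29.82919053 = -12.23022098 / 29.82919053 = -0.41
  phi_hat_2 = [gamma(0) gamma(2) - gamma(1)^2] / det = [(8.0183)(5.935) - (-5.8706)^2] / 29.82919053 = 13.12466614 / 29.82919053 = 0.44
So phi_hat = [-0.4100, 0.4400].
Therefore phi_hat_2 = 0.4400.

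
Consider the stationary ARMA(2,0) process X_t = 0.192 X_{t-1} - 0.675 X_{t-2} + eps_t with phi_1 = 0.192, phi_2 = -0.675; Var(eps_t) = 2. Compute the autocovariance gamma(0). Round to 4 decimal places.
\gamma(0) = 3.7229

Multiply the model equation by X_{t-k} and take expectations. With theta_0 = psi_0 = 1 and psi_j the MA(infinity) weights, this gives
  gamma(k) - sum_i phi_i gamma(k-i) = c_k,
  c_k = sigma^2 * sum_{j=k..q} theta_j psi_{j-k}   (c_k = 0 for k > q),
using gamma(-m) = gamma(m).
Pure AR (q = 0): c_0 = sigma^2 = 2, c_k = 0 for k >= 1.
Equations for k = 0, 1, 2 (AR order 2, c_2 = 0):
  (E0) gamma(0) = phi_1 gamma(1) + phi_2 gamma(2) + c_0
  (E1) gamma(1) = phi_1 gamma(0) + phi_2 gamma(1) + c_1
  (E2) gamma(2) = phi_1 gamma(1) + phi_2 gamma(0)
From (E1): gamma(1) = A gamma(0) + B with
  A = phi_1 / (1 - phi_2) = 0.192 / 1.675 = 0.114627,   B = c_1 / (1 - phi_2) = 0 / 1.675 = 0.
Insert (E2) into (E0): gamma(0) (1 - phi_2^2) = phi_1 (1 + phi_2) gamma(1) + c_0.
  phi_1 (1 + phi_2) = (0.192)(0.325) = 0.0624,   1 - phi_2^2 = 0.544375.
Replace gamma(1) by A gamma(0) + B and collect gamma(0):
  gamma(0) [0.544375 - (0.0624)(0.114627)] = c_0 = 2
  gamma(0) * 0.537222 = 2
  gamma(0) = 2 / 0.537222 = 3.722854.
Therefore gamma(0) = 3.7229 (to 4 decimal places).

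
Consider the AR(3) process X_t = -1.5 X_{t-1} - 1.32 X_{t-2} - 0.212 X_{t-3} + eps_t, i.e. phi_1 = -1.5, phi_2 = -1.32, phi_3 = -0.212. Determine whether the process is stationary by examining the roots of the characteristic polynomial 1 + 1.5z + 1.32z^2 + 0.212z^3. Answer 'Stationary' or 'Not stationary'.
\text{Not stationary}

The AR(p) characteristic polynomial is P(z) = 1 + 1.5z + 1.32z^2 + 0.212z^3.
Stationarity requires all roots to lie outside the unit circle, i.e. |z| > 1 for every root.
Degree 3: look for a simple real root z0 first, then factor out (1 - z/z0) and solve the remaining quadratic.
Testing z0 = -5: P(-5) = 1 + (1.5)(-5) + (1.32)(-5)^2 + (0.212)(-5)^3
  = 1 + (-7.5) + (33) + (-26.5) = 0.  So z_0 = -5 is a root, |z_0| = 5.
Divide out the factor (1 + 0.2 z) = (1 - z/z0) (since 1/z0 = -0.2):
  P(z) = (1 + 0.2 z)(1 + (1.3) z + (1.06) z^2)
  [check: z-coef 1.3 - (-0.2) = 1.5; z^2-coef 1.06 - (-0.2)(1.3) = 1.32; z^3-coef -(-0.2)(1.06) = 0.212.]
Remaining roots from the quadratic factor 1 + (1.3) z + (1.06) z^2:
  Set 1 + (1.3) z + (1.06) z^2 = 0, i.e. a z^2 + b z + c = 0 with a = 1.06, b = 1.3, c = 1.
  Discriminant D = b^2 - 4ac = (1.3)^2 - 4*(1.06)*1 = 1.69 - (4.24) = -2.55.
  D < 0, so the roots are the complex-conjugate pair z = (-b +/- i sqrt(-D)) / (2a) = -0.6132 +/- 0.7532i.
  For a conjugate pair |z|^2 = z * conj(z) = (product of roots) = c/a = 1/(1.06) = 0.943396, so |z| = sqrt(0.943396) = 0.9713 for both roots.
Moduli of all roots: 5.0000, 0.9713, 0.9713.
All moduli strictly greater than 1? No.
Verdict: Not stationary.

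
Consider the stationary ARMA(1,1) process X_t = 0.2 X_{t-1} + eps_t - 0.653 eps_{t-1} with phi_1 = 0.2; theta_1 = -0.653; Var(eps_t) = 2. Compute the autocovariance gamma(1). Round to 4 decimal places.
\gamma(1) = -0.8205

Multiply the model equation by X_{t-k} and take expectations. With theta_0 = psi_0 = 1 and psi_j the MA(infinity) weights, this gives
  gamma(k) - sum_i phi_i gamma(k-i) = c_k,
  c_k = sigma^2 * sum_{j=k..q} theta_j psi_{j-k}   (c_k = 0 for k > q),
using gamma(-m) = gamma(m).
psi-weights needed (psi_j = theta_j + sum_i phi_i psi_{j-i}):
  psi_1 = theta_1 + phi_1 = -0.653 + (0.2) = -0.453
Right-hand sides:
  c_0 = sigma^2 (1 + theta_1 psi_1) = 2 * (1 + (-0.653)(-0.453)) = 2 * 1.295809 = 2.591618
  c_1 = sigma^2 theta_1 = 2 * (-0.653) = -1.306
  c_2 = 0
Equations for k = 0 and k = 1 (AR order 1):
  gamma(0) = phi_1 gamma(1) + c_0
  gamma(1) = phi_1 gamma(0) + c_1
Substituting the second into the first: gamma(0) (1 - phi_1^2) = c_0 + phi_1 c_1, so
  gamma(0) = (c_0 + phi_1 c_1) / (1 - phi_1^2) = (2.591618 + (0.2)(-1.306)) / (1 - (0.2)^2) = 2.330418 / 0.96 = 2.427519.
  gamma(1) = phi_1 gamma(0) + c_1 = (0.2)(2.427519) + (-1.306) = -0.820496.
Therefore gamma(1) = -0.8205 (to 4 decimal places).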